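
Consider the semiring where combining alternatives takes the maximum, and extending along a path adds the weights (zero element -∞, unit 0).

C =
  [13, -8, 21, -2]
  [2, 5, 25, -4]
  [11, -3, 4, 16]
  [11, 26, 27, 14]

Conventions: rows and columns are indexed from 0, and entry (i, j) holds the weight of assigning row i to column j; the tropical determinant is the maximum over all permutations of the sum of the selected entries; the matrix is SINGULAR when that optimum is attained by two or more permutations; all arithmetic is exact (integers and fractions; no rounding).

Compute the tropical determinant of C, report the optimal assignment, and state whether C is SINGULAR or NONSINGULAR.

σ = (0, 1, 2, 3): 13 + 5 + 4 + 14 = 36
σ = (0, 1, 3, 2): 13 + 5 + 16 + 27 = 61
σ = (0, 2, 1, 3): 13 + 25 + (-3) + 14 = 49
σ = (0, 2, 3, 1): 13 + 25 + 16 + 26 = 80
σ = (0, 3, 1, 2): 13 + (-4) + (-3) + 27 = 33
σ = (0, 3, 2, 1): 13 + (-4) + 4 + 26 = 39
σ = (1, 0, 2, 3): (-8) + 2 + 4 + 14 = 12
σ = (1, 0, 3, 2): (-8) + 2 + 16 + 27 = 37
σ = (1, 2, 0, 3): (-8) + 25 + 11 + 14 = 42
σ = (1, 2, 3, 0): (-8) + 25 + 16 + 11 = 44
σ = (1, 3, 0, 2): (-8) + (-4) + 11 + 27 = 26
σ = (1, 3, 2, 0): (-8) + (-4) + 4 + 11 = 3
σ = (2, 0, 1, 3): 21 + 2 + (-3) + 14 = 34
σ = (2, 0, 3, 1): 21 + 2 + 16 + 26 = 65
σ = (2, 1, 0, 3): 21 + 5 + 11 + 14 = 51
σ = (2, 1, 3, 0): 21 + 5 + 16 + 11 = 53
σ = (2, 3, 0, 1): 21 + (-4) + 11 + 26 = 54
σ = (2, 3, 1, 0): 21 + (-4) + (-3) + 11 = 25
σ = (3, 0, 1, 2): (-2) + 2 + (-3) + 27 = 24
σ = (3, 0, 2, 1): (-2) + 2 + 4 + 26 = 30
σ = (3, 1, 0, 2): (-2) + 5 + 11 + 27 = 41
σ = (3, 1, 2, 0): (-2) + 5 + 4 + 11 = 18
σ = (3, 2, 0, 1): (-2) + 25 + 11 + 26 = 60
σ = (3, 2, 1, 0): (-2) + 25 + (-3) + 11 = 31
Optimal value attained by: σ = (0, 2, 3, 1).
Answer: det⊕(C) = 80; verdict: NONSINGULAR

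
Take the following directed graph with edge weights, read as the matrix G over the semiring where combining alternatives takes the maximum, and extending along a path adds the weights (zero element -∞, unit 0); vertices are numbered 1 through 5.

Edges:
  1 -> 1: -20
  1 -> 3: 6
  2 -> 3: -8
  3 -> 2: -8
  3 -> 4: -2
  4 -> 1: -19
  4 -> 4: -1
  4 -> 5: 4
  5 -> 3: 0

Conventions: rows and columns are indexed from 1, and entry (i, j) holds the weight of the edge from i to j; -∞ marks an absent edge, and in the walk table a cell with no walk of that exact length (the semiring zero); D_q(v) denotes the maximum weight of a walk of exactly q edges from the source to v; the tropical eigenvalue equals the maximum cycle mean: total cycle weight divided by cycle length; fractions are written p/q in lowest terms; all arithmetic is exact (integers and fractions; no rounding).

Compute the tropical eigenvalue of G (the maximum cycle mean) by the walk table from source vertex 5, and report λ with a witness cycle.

q=0: [-∞, -∞, -∞, -∞, 0]
q=1: [-∞, -∞, 0, -∞, -∞]
q=2: [-∞, -8, -∞, -2, -∞]
q=3: [-21, -∞, -16, -3, 2]
q=4: [-22, -24, 2, -4, 1]
q=5: [-23, -6, 1, 0, 0]
Optimal cycle mean attained by: cycle 3->4->5->3, total (-2) + 4 + 0, length 3.
Answer: λ = 2/3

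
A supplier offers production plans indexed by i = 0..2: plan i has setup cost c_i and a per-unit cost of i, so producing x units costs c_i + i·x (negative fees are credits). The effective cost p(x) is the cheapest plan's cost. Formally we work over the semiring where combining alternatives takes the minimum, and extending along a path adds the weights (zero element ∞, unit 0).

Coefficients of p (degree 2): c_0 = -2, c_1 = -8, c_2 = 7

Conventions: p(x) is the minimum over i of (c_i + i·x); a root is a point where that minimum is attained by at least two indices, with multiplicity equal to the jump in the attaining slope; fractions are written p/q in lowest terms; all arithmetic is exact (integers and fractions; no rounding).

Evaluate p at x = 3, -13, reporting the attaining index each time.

p(3) = min(-2+0·3=-2, -8+1·3=-5, 7+2·3=13) = -5 (attained by i=1)
p(-13) = min(-2+0·(-13)=-2, -8+1·(-13)=-21, 7+2·(-13)=-19) = -21 (attained by i=1)
Answer: p(3) = -5; p(-13) = -21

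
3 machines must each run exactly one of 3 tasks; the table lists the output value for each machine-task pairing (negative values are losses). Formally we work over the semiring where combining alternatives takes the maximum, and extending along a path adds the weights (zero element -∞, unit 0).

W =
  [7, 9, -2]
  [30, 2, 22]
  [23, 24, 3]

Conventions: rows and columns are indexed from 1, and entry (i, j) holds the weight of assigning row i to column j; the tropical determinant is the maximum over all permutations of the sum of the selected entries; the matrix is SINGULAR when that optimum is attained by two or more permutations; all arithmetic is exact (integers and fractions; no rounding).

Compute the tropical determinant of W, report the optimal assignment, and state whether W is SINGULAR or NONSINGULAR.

σ = (1, 2, 3): 7 + 2 + 3 = 12
σ = (1, 3, 2): 7 + 22 + 24 = 53
σ = (2, 1, 3): 9 + 30 + 3 = 42
σ = (2, 3, 1): 9 + 22 + 23 = 54
σ = (3, 1, 2): (-2) + 30 + 24 = 52
σ = (3, 2, 1): (-2) + 2 + 23 = 23
Optimal value attained by: σ = (2, 3, 1).
Answer: det⊕(W) = 54; verdict: NONSINGULAR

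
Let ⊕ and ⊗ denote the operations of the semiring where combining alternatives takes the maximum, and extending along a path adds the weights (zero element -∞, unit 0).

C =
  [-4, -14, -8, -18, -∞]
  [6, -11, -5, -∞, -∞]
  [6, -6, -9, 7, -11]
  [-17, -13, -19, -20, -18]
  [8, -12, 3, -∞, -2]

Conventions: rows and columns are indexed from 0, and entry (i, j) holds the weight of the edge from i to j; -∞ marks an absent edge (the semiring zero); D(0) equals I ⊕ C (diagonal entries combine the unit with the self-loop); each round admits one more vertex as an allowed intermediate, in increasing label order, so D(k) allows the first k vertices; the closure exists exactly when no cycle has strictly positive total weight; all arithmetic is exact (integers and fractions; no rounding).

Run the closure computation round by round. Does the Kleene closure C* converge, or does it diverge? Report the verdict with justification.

D(0):
  [0, -14, -8, -18, -∞]
  [6, 0, -5, -∞, -∞]
  [6, -6, 0, 7, -11]
  [-17, -13, -19, 0, -18]
  [8, -12, 3, -∞, 0]
D(1):
  [0, -14, -8, -18, -∞]
  [6, 0, -2, -12, -∞]
  [6, -6, 0, 7, -11]
  [-17, -13, -19, 0, -18]
  [8, -6, 3, -10, 0]
D(2):
  [0, -14, -8, -18, -∞]
  [6, 0, -2, -12, -∞]
  [6, -6, 0, 7, -11]
  [-7, -13, -15, 0, -18]
  [8, -6, 3, -10, 0]
D(3):
  [0, -14, -8, -1, -19]
  [6, 0, -2, 5, -13]
  [6, -6, 0, 7, -11]
  [-7, -13, -15, 0, -18]
  [9, -3, 3, 10, 0]
D(4):
  [0, -14, -8, -1, -19]
  [6, 0, -2, 5, -13]
  [6, -6, 0, 7, -11]
  [-7, -13, -15, 0, -18]
  [9, -3, 3, 10, 0]
D(5):
  [0, -14, -8, -1, -19]
  [6, 0, -2, 5, -13]
  [6, -6, 0, 7, -11]
  [-7, -13, -15, 0, -18]
  [9, -3, 3, 10, 0]
Key observation: every diagonal entry stays at the unit through all rounds, so no improving cycle exists.
Answer: CONVERGES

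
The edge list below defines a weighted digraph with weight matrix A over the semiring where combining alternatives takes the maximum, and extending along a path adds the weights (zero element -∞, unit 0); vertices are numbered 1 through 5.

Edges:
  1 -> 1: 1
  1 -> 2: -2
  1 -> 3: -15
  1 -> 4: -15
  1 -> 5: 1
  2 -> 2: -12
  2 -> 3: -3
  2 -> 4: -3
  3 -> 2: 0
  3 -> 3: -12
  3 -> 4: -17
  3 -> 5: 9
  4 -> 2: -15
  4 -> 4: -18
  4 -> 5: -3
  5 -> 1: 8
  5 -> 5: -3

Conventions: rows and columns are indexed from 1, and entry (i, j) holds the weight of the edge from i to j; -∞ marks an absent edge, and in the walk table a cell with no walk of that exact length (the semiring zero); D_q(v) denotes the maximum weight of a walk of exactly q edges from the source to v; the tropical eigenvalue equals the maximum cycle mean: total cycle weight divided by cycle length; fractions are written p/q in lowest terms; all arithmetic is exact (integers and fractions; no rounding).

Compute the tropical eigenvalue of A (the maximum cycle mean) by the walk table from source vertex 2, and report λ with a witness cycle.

q=0: [-∞, 0, -∞, -∞, -∞]
q=1: [-∞, -12, -3, -3, -∞]
q=2: [-∞, -3, -15, -15, 6]
q=3: [14, -15, -6, -6, 3]
q=4: [15, 12, -1, -1, 15]
q=5: [23, 13, 9, 9, 16]
Optimal cycle mean attained by: cycle 1->5->1, total 1 + 8, length 2.
Answer: λ = 9/2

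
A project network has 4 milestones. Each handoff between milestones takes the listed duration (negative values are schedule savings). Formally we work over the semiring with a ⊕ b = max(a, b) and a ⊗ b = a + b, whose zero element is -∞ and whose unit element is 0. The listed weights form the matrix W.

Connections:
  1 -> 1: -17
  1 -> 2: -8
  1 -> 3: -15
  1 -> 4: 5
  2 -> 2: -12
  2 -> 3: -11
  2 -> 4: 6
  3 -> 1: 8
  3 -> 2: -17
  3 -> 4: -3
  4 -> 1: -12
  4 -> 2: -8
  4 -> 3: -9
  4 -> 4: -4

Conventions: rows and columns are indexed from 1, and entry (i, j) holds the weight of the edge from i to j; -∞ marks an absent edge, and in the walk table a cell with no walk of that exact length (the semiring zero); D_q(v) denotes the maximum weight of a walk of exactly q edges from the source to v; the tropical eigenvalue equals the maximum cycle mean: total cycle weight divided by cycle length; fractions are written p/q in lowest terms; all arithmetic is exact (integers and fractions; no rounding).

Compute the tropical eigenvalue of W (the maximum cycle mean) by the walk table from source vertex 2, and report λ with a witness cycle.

q=0: [-∞, 0, -∞, -∞]
q=1: [-∞, -12, -11, 6]
q=2: [-3, -2, -3, 2]
q=3: [5, -6, -7, 4]
q=4: [1, -3, -5, 10]
Optimal cycle mean attained by: cycle 1->4->3->1, total 5 + (-9) + 8, length 3.
Answer: λ = 4/3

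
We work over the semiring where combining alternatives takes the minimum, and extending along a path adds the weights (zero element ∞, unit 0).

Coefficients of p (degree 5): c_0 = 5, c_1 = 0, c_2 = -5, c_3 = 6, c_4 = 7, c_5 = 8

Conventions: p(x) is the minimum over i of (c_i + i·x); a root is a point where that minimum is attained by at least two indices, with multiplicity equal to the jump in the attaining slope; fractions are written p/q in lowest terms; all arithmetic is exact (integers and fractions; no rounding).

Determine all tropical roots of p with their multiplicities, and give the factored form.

hull edge (i=0, c=5) to (i=2, c=-5): slope -5, span 2
hull edge (i=2, c=-5) to (i=5, c=8): slope 13/3, span 3
Factored form: p(x) = 8 ⊗ (x ⊕ (-13/3)) ⊗ (x ⊕ (-13/3)) ⊗ (x ⊕ (-13/3)) ⊗ (x ⊕ 5) ⊗ (x ⊕ 5)
Answer: roots = -13/3 (mult 3), 5 (mult 2)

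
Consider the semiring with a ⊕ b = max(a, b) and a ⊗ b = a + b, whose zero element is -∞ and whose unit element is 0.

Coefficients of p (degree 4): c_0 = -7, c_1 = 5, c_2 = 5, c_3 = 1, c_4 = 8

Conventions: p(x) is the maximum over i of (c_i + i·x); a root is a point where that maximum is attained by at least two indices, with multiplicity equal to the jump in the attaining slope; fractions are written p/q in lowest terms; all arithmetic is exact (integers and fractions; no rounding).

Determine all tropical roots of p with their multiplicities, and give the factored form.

hull edge (i=0, c=-7) to (i=1, c=5): slope 12, span 1
hull edge (i=1, c=5) to (i=4, c=8): slope 1, span 3
Factored form: p(x) = 8 ⊗ (x ⊕ (-12)) ⊗ (x ⊕ (-1)) ⊗ (x ⊕ (-1)) ⊗ (x ⊕ (-1))
Answer: roots = -12 (mult 1), -1 (mult 3)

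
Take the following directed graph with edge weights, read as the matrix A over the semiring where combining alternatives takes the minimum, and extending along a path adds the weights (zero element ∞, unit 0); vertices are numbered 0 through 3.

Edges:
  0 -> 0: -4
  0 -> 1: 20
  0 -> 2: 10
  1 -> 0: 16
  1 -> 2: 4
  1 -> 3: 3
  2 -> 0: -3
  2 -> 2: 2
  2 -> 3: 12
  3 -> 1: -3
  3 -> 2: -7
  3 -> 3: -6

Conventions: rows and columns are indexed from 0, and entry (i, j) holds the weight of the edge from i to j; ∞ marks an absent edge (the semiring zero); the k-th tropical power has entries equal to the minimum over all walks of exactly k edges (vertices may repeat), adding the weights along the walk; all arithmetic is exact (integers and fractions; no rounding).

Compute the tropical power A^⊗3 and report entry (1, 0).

A^⊗2:
  [-8, 16, 6, 22]
  [1, 0, -4, -3]
  [-7, 9, 4, 6]
  [-10, -9, -13, -12]
A^⊗3:
  [-12, 12, 2, 16]
  [-7, -6, -10, -9]
  [-11, 3, -1, 0]
  [-16, -15, -19, -18]
Key observation: the optimum is the walk 1->3->2->0, with weight 3 + (-7) + (-3) = -7.
Optimal value attained by: walk 1->3->2->0.
Answer: (A^⊗3)[1][0] = -7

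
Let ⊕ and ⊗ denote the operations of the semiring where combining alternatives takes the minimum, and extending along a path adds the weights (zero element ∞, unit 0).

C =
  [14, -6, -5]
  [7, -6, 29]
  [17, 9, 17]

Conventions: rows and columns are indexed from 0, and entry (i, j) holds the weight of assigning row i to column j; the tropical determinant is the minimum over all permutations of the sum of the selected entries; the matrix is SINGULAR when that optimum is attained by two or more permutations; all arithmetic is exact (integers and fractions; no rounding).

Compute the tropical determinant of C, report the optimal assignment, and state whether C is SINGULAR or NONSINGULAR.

σ = (0, 1, 2): 14 + (-6) + 17 = 25
σ = (0, 2, 1): 14 + 29 + 9 = 52
σ = (1, 0, 2): (-6) + 7 + 17 = 18
σ = (1, 2, 0): (-6) + 29 + 17 = 40
σ = (2, 0, 1): (-5) + 7 + 9 = 11
σ = (2, 1, 0): (-5) + (-6) + 17 = 6
Optimal value attained by: σ = (2, 1, 0).
Answer: det⊕(C) = 6; verdict: NONSINGULAR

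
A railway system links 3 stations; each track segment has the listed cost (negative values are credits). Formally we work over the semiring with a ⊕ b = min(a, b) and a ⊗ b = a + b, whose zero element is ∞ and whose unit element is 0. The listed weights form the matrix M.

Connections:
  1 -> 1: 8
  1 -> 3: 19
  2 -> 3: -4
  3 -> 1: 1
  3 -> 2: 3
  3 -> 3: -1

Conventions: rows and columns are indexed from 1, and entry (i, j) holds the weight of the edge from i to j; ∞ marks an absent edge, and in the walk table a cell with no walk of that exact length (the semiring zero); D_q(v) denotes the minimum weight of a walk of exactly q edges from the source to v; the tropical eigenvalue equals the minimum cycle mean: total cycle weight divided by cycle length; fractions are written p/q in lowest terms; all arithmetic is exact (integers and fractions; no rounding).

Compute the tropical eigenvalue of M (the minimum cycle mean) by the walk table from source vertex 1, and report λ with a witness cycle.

q=0: [0, ∞, ∞]
q=1: [8, ∞, 19]
q=2: [16, 22, 18]
q=3: [19, 21, 17]
Optimal cycle mean attained by: cycle 3->3, total (-1), length 1.
Answer: λ = -1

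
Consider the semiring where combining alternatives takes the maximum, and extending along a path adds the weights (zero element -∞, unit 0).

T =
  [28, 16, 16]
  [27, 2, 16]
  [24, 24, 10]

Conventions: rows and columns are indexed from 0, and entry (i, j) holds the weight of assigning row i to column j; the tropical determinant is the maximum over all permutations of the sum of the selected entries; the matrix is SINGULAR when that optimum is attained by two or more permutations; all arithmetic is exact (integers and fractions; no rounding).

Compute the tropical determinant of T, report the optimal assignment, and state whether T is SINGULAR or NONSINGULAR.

σ = (0, 1, 2): 28 + 2 + 10 = 40
σ = (0, 2, 1): 28 + 16 + 24 = 68
σ = (1, 0, 2): 16 + 27 + 10 = 53
σ = (1, 2, 0): 16 + 16 + 24 = 56
σ = (2, 0, 1): 16 + 27 + 24 = 67
σ = (2, 1, 0): 16 + 2 + 24 = 42
Optimal value attained by: σ = (0, 2, 1).
Answer: det⊕(T) = 68; verdict: NONSINGULAR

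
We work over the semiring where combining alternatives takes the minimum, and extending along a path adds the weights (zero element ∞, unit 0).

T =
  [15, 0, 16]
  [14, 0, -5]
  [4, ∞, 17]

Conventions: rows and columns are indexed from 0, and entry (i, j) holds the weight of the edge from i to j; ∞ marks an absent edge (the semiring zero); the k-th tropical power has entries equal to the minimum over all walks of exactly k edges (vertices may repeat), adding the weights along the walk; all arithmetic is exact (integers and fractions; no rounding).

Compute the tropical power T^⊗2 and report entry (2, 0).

T^⊗2:
  [14, 0, -5]
  [-1, 0, -5]
  [19, 4, 20]
Key observation: the optimum is the walk 2->0->0, with weight 4 + 15 = 19.
Optimal value attained by: walk 2->0->0.
Answer: (T^⊗2)[2][0] = 19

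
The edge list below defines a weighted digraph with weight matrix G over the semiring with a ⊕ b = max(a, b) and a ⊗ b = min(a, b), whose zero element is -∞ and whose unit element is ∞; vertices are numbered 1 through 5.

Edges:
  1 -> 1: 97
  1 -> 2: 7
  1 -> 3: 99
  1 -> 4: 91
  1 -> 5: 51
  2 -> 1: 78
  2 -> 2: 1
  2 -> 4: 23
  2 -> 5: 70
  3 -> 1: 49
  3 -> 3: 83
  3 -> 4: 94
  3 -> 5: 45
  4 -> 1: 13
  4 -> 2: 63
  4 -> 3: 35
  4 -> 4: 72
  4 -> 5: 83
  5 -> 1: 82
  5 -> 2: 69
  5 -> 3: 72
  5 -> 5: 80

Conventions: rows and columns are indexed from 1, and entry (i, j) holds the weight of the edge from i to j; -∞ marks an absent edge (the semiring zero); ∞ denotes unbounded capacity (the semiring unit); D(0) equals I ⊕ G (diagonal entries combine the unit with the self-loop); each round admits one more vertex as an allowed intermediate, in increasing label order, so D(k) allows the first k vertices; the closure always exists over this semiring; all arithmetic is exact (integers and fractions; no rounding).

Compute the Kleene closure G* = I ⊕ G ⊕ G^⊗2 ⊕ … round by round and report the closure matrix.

D(0):
  [∞, 7, 99, 91, 51]
  [78, ∞, -∞, 23, 70]
  [49, -∞, ∞, 94, 45]
  [13, 63, 35, ∞, 83]
  [82, 69, 72, -∞, ∞]
D(1):
  [∞, 7, 99, 91, 51]
  [78, ∞, 78, 78, 70]
  [49, 7, ∞, 94, 49]
  [13, 63, 35, ∞, 83]
  [82, 69, 82, 82, ∞]
D(2):
  [∞, 7, 99, 91, 51]
  [78, ∞, 78, 78, 70]
  [49, 7, ∞, 94, 49]
  [63, 63, 63, ∞, 83]
  [82, 69, 82, 82, ∞]
D(3):
  [∞, 7, 99, 94, 51]
  [78, ∞, 78, 78, 70]
  [49, 7, ∞, 94, 49]
  [63, 63, 63, ∞, 83]
  [82, 69, 82, 82, ∞]
D(4):
  [∞, 63, 99, 94, 83]
  [78, ∞, 78, 78, 78]
  [63, 63, ∞, 94, 83]
  [63, 63, 63, ∞, 83]
  [82, 69, 82, 82, ∞]
D(5):
  [∞, 69, 99, 94, 83]
  [78, ∞, 78, 78, 78]
  [82, 69, ∞, 94, 83]
  [82, 69, 82, ∞, 83]
  [82, 69, 82, 82, ∞]
Answer: G* = [[∞, 69, 99, 94, 83], [78, ∞, 78, 78, 78], [82, 69, ∞, 94, 83], [82, 69, 82, ∞, 83], [82, 69, 82, 82, ∞]]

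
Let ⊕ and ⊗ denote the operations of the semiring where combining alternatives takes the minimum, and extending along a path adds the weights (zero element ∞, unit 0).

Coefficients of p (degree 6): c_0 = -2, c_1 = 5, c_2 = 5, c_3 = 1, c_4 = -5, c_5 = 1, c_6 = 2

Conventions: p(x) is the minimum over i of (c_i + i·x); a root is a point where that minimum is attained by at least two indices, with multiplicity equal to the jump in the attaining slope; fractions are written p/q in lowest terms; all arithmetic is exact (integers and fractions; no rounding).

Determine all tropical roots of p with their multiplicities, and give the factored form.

hull edge (i=0, c=-2) to (i=4, c=-5): slope -3/4, span 4
hull edge (i=4, c=-5) to (i=6, c=2): slope 7/2, span 2
Factored form: p(x) = 2 ⊗ (x ⊕ (-7/2)) ⊗ (x ⊕ (-7/2)) ⊗ (x ⊕ 3/4) ⊗ (x ⊕ 3/4) ⊗ (x ⊕ 3/4) ⊗ (x ⊕ 3/4)
Answer: roots = -7/2 (mult 2), 3/4 (mult 4)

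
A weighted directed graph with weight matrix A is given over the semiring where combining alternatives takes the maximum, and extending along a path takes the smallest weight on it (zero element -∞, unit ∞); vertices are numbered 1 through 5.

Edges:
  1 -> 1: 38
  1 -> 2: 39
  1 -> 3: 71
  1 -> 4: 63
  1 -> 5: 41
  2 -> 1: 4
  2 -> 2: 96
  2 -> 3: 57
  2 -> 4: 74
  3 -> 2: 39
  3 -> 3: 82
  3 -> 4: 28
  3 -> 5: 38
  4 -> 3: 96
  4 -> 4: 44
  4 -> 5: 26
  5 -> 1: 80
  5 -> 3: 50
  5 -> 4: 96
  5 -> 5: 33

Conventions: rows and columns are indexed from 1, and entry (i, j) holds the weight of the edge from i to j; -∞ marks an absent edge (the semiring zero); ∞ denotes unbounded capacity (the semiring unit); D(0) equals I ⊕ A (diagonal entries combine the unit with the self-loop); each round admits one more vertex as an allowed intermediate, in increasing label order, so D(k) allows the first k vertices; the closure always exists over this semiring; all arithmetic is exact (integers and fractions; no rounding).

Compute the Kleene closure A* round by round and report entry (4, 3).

D(0):
  [∞, 39, 71, 63, 41]
  [4, ∞, 57, 74, -∞]
  [-∞, 39, ∞, 28, 38]
  [-∞, -∞, 96, ∞, 26]
  [80, -∞, 50, 96, ∞]
D(1):
  [∞, 39, 71, 63, 41]
  [4, ∞, 57, 74, 4]
  [-∞, 39, ∞, 28, 38]
  [-∞, -∞, 96, ∞, 26]
  [80, 39, 71, 96, ∞]
D(2):
  [∞, 39, 71, 63, 41]
  [4, ∞, 57, 74, 4]
  [4, 39, ∞, 39, 38]
  [-∞, -∞, 96, ∞, 26]
  [80, 39, 71, 96, ∞]
D(3):
  [∞, 39, 71, 63, 41]
  [4, ∞, 57, 74, 38]
  [4, 39, ∞, 39, 38]
  [4, 39, 96, ∞, 38]
  [80, 39, 71, 96, ∞]
D(4):
  [∞, 39, 71, 63, 41]
  [4, ∞, 74, 74, 38]
  [4, 39, ∞, 39, 38]
  [4, 39, 96, ∞, 38]
  [80, 39, 96, 96, ∞]
D(5):
  [∞, 39, 71, 63, 41]
  [38, ∞, 74, 74, 38]
  [38, 39, ∞, 39, 38]
  [38, 39, 96, ∞, 38]
  [80, 39, 96, 96, ∞]
Answer: A*[4][3] = 96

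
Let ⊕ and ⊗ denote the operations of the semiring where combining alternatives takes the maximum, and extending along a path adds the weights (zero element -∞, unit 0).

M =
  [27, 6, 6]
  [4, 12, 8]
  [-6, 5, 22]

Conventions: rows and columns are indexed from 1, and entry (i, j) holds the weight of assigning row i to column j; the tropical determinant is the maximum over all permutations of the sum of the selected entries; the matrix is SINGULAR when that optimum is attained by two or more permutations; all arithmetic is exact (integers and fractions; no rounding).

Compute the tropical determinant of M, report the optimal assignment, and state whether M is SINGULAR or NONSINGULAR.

σ = (1, 2, 3): 27 + 12 + 22 = 61
σ = (1, 3, 2): 27 + 8 + 5 = 40
σ = (2, 1, 3): 6 + 4 + 22 = 32
σ = (2, 3, 1): 6 + 8 + (-6) = 8
σ = (3, 1, 2): 6 + 4 + 5 = 15
σ = (3, 2, 1): 6 + 12 + (-6) = 12
Optimal value attained by: σ = (1, 2, 3).
Answer: det⊕(M) = 61; verdict: NONSINGULAR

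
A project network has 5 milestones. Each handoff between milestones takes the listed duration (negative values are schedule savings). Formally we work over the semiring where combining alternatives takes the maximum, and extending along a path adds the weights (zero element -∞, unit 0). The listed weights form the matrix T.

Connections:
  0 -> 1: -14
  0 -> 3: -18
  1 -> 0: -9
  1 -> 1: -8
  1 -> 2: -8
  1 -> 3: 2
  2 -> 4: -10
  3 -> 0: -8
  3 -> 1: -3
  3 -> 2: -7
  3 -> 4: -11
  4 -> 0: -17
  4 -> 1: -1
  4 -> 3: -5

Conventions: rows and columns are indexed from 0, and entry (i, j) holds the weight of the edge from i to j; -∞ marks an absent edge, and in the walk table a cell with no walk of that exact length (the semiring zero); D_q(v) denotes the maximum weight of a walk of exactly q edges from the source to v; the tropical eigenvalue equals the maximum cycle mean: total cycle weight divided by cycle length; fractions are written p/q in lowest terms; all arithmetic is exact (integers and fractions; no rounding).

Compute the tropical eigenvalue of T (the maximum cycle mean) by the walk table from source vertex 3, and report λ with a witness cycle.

q=0: [-∞, -∞, -∞, 0, -∞]
q=1: [-8, -3, -7, -∞, -11]
q=2: [-12, -11, -11, -1, -17]
q=3: [-9, -4, -8, -9, -12]
q=4: [-13, -12, -12, -2, -18]
q=5: [-10, -5, -9, -10, -13]
Optimal cycle mean attained by: cycle 1->3->1, total 2 + (-3), length 2.
Answer: λ = -1/2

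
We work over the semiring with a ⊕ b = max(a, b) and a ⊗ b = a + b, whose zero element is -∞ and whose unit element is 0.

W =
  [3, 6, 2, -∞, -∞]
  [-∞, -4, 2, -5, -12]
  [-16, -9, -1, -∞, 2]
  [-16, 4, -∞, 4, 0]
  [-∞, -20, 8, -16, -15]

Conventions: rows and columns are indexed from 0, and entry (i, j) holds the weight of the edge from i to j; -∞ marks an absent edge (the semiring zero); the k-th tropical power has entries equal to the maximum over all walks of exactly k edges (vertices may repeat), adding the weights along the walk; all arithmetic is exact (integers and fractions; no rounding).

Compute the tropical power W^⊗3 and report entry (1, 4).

W^⊗2:
  [6, 9, 8, 1, 4]
  [-14, -1, 1, -1, 4]
  [-13, -10, 10, -14, 1]
  [-12, 8, 8, 8, 4]
  [-8, -1, 7, -12, 10]
W^⊗3:
  [9, 12, 12, 5, 10]
  [-11, 3, 12, 3, 3]
  [-6, 1, 9, -10, 12]
  [-8, 12, 12, 12, 10]
  [-5, -2, 18, -6, 9]
Key observation: the optimum is the walk 1->2->2->4, with weight 2 + (-1) + 2 = 3.
Optimal value attained by: walk 1->2->2->4.
Answer: (W^⊗3)[1][4] = 3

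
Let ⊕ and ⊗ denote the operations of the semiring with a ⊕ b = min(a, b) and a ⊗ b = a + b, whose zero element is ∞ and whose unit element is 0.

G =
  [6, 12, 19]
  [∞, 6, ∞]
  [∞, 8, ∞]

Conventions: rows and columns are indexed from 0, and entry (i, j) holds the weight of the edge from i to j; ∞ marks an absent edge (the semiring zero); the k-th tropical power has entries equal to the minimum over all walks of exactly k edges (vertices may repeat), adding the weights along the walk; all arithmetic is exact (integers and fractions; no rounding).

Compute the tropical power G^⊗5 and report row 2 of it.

G^⊗2:
  [12, 18, 25]
  [∞, 12, ∞]
  [∞, 14, ∞]
G^⊗3:
  [18, 24, 31]
  [∞, 18, ∞]
  [∞, 20, ∞]
G^⊗4:
  [24, 30, 37]
  [∞, 24, ∞]
  [∞, 26, ∞]
G^⊗5:
  [30, 36, 43]
  [∞, 30, ∞]
  [∞, 32, ∞]
Answer: row 2 of G^⊗5 = [∞, 32, ∞]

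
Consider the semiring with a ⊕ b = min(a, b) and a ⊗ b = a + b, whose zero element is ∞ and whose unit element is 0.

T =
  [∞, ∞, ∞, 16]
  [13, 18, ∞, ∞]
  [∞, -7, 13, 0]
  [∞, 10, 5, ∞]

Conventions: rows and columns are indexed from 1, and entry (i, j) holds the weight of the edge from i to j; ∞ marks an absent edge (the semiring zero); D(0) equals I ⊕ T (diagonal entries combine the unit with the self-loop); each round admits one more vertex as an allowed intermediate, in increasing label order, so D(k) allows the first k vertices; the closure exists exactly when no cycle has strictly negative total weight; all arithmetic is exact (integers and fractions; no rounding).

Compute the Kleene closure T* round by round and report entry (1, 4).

D(0):
  [0, ∞, ∞, 16]
  [13, 0, ∞, ∞]
  [∞, -7, 0, 0]
  [∞, 10, 5, 0]
D(1):
  [0, ∞, ∞, 16]
  [13, 0, ∞, 29]
  [∞, -7, 0, 0]
  [∞, 10, 5, 0]
D(2):
  [0, ∞, ∞, 16]
  [13, 0, ∞, 29]
  [6, -7, 0, 0]
  [23, 10, 5, 0]
D(3):
  [0, ∞, ∞, 16]
  [13, 0, ∞, 29]
  [6, -7, 0, 0]
  [11, -2, 5, 0]
D(4):
  [0, 14, 21, 16]
  [13, 0, 34, 29]
  [6, -7, 0, 0]
  [11, -2, 5, 0]
Answer: T*[1][4] = 16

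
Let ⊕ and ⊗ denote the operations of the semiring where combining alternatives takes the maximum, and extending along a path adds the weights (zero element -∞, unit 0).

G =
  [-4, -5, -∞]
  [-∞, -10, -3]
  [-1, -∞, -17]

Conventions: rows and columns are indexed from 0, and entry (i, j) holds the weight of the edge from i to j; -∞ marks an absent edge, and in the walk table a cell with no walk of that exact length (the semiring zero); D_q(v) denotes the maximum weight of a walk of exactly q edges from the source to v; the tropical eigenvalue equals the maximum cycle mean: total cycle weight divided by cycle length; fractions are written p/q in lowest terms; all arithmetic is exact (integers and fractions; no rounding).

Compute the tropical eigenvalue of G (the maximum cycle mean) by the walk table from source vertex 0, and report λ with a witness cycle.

q=0: [0, -∞, -∞]
q=1: [-4, -5, -∞]
q=2: [-8, -9, -8]
q=3: [-9, -13, -12]
Optimal cycle mean attained by: cycle 0->1->2->0, total (-5) + (-3) + (-1), length 3.
Answer: λ = -3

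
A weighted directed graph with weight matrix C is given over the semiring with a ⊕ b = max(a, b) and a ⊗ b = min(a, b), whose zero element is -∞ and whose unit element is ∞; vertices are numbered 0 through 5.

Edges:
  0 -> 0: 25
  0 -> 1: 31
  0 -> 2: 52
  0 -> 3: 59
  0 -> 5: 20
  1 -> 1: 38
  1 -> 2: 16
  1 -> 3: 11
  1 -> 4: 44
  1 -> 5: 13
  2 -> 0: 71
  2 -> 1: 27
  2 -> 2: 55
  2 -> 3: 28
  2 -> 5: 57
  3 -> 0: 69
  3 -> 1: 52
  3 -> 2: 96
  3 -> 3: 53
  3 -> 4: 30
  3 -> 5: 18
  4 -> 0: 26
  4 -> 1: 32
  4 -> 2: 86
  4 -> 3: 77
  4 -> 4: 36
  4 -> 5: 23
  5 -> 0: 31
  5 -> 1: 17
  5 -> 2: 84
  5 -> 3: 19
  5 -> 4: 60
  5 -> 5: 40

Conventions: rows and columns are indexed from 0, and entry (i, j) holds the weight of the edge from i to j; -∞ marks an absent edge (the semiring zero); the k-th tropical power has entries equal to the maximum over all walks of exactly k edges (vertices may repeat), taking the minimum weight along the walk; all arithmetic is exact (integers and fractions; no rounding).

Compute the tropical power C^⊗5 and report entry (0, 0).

C^⊗2:
  [59, 52, 59, 53, 31, 52]
  [26, 38, 44, 44, 38, 23]
  [55, 31, 57, 59, 57, 55]
  [71, 52, 55, 59, 44, 57]
  [71, 52, 77, 53, 36, 57]
  [71, 32, 60, 60, 40, 57]
C^⊗3:
  [59, 52, 55, 59, 52, 57]
  [44, 44, 44, 44, 38, 44]
  [59, 52, 59, 57, 55, 57]
  [59, 52, 59, 59, 57, 55]
  [71, 52, 57, 59, 57, 57]
  [60, 52, 60, 59, 57, 57]
C^⊗4:
  [59, 52, 59, 59, 57, 55]
  [44, 44, 44, 44, 44, 44]
  [59, 52, 57, 59, 57, 57]
  [59, 52, 59, 59, 55, 57]
  [59, 52, 59, 59, 57, 57]
  [60, 52, 59, 59, 57, 57]
C^⊗5:
  [59, 52, 59, 59, 55, 57]
  [44, 44, 44, 44, 44, 44]
  [59, 52, 59, 59, 57, 57]
  [59, 52, 59, 59, 57, 57]
  [59, 52, 59, 59, 57, 57]
  [59, 52, 59, 59, 57, 57]
Key observation: the optimum is the walk 0->3->0->3->2->0, with weight 59 min 69 min 59 min 96 min 71 = 59.
Optimal value attained by: walk 0->3->0->3->2->0.
Answer: (C^⊗5)[0][0] = 59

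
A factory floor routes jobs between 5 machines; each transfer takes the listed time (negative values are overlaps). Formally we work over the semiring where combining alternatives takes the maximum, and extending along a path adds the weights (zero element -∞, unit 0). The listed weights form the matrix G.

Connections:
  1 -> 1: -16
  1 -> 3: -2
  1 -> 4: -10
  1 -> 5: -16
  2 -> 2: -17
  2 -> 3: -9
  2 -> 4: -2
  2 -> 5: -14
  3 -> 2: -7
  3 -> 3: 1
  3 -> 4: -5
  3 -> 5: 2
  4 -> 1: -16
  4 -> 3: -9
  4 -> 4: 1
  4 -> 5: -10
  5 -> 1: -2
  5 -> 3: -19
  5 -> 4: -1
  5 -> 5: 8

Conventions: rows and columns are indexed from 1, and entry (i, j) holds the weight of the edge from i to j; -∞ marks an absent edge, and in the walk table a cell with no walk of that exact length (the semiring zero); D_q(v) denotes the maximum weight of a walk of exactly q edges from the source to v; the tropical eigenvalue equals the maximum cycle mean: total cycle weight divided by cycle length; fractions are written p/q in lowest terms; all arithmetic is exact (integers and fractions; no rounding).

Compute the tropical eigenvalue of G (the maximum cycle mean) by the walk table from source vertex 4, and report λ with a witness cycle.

q=0: [-∞, -∞, -∞, 0, -∞]
q=1: [-16, -∞, -9, 1, -10]
q=2: [-12, -16, -8, 2, -2]
q=3: [-4, -15, -7, 3, 6]
q=4: [4, -14, -6, 5, 14]
q=5: [12, -13, 2, 13, 22]
Optimal cycle mean attained by: cycle 5->5, total 8, length 1.
Answer: λ = 8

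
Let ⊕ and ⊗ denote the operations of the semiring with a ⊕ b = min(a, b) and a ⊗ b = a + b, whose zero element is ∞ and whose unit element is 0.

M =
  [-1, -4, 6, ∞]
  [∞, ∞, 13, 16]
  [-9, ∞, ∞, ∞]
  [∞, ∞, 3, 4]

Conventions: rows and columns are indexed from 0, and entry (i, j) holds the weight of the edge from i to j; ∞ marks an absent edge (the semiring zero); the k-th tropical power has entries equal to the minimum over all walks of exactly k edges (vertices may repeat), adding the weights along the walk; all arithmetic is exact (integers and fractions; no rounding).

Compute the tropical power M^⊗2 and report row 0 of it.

M^⊗2:
  [-3, -5, 5, 12]
  [4, ∞, 19, 20]
  [-10, -13, -3, ∞]
  [-6, ∞, 7, 8]
Answer: row 0 of M^⊗2 = [-3, -5, 5, 12]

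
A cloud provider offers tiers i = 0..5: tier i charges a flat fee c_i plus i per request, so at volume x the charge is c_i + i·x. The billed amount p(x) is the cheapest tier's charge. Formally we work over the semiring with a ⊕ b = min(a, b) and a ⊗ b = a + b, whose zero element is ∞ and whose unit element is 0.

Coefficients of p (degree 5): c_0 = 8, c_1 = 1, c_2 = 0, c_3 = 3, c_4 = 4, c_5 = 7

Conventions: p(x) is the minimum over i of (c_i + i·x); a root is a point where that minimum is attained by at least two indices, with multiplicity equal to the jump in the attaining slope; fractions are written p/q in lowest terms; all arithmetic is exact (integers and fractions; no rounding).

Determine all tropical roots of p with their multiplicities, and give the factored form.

hull edge (i=0, c=8) to (i=1, c=1): slope -7, span 1
hull edge (i=1, c=1) to (i=2, c=0): slope -1, span 1
hull edge (i=2, c=0) to (i=4, c=4): slope 2, span 2
hull edge (i=4, c=4) to (i=5, c=7): slope 3, span 1
Factored form: p(x) = 7 ⊗ (x ⊕ (-3)) ⊗ (x ⊕ (-2)) ⊗ (x ⊕ (-2)) ⊗ (x ⊕ 1) ⊗ (x ⊕ 7)
Answer: roots = -3 (mult 1), -2 (mult 2), 1 (mult 1), 7 (mult 1)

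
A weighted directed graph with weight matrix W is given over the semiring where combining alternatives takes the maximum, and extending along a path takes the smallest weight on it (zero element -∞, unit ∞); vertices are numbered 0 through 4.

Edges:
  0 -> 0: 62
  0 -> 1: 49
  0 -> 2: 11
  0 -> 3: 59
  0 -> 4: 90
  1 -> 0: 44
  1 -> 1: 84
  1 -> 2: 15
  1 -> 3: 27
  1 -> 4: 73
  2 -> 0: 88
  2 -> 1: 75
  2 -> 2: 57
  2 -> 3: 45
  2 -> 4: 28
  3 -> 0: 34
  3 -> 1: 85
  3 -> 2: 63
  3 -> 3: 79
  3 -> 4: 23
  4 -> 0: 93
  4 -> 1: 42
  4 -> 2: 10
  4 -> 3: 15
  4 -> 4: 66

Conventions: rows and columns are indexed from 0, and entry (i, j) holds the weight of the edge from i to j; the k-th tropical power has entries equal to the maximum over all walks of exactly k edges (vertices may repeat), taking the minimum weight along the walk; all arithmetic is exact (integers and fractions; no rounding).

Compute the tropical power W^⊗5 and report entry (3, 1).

W^⊗2:
  [90, 59, 59, 59, 66]
  [73, 84, 27, 44, 73]
  [62, 75, 57, 59, 88]
  [63, 84, 63, 79, 73]
  [66, 49, 15, 59, 90]
W^⊗3:
  [66, 59, 59, 59, 90]
  [73, 84, 44, 59, 73]
  [88, 75, 59, 59, 73]
  [73, 84, 63, 79, 73]
  [90, 59, 59, 59, 66]
W^⊗4:
  [90, 59, 59, 59, 66]
  [73, 84, 59, 59, 73]
  [73, 75, 59, 59, 88]
  [73, 84, 63, 79, 73]
  [66, 59, 59, 59, 90]
W^⊗5:
  [66, 59, 59, 59, 90]
  [73, 84, 59, 59, 73]
  [88, 75, 59, 59, 73]
  [73, 84, 63, 79, 73]
  [90, 59, 59, 59, 66]
Key observation: the optimum is the walk 3->1->1->1->1->1, with weight 85 min 84 min 84 min 84 min 84 = 84.
Optimal value attained by: walk 3->1->1->1->1->1.
Answer: (W^⊗5)[3][1] = 84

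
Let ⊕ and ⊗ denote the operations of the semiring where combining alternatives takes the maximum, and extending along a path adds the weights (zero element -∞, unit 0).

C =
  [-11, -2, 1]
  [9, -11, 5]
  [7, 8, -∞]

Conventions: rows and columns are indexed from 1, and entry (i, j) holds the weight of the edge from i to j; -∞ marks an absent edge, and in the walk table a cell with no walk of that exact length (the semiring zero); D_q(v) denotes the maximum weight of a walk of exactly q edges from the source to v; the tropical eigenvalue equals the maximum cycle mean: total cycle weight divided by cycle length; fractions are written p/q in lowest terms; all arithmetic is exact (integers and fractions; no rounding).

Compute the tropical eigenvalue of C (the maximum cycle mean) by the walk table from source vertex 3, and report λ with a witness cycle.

q=0: [-∞, -∞, 0]
q=1: [7, 8, -∞]
q=2: [17, 5, 13]
q=3: [20, 21, 18]
Optimal cycle mean attained by: cycle 2->3->2, total 5 + 8, length 2.
Answer: λ = 13/2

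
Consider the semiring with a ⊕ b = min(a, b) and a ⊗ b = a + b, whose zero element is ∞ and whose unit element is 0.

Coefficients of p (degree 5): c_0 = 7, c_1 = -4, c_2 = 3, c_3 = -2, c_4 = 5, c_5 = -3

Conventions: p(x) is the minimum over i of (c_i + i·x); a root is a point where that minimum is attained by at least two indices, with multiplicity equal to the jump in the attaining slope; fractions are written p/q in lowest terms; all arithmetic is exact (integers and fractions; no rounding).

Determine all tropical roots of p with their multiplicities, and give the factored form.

hull edge (i=0, c=7) to (i=1, c=-4): slope -11, span 1
hull edge (i=1, c=-4) to (i=5, c=-3): slope 1/4, span 4
Factored form: p(x) = -3 ⊗ (x ⊕ (-1/4)) ⊗ (x ⊕ (-1/4)) ⊗ (x ⊕ (-1/4)) ⊗ (x ⊕ (-1/4)) ⊗ (x ⊕ 11)
Answer: roots = -1/4 (mult 4), 11 (mult 1)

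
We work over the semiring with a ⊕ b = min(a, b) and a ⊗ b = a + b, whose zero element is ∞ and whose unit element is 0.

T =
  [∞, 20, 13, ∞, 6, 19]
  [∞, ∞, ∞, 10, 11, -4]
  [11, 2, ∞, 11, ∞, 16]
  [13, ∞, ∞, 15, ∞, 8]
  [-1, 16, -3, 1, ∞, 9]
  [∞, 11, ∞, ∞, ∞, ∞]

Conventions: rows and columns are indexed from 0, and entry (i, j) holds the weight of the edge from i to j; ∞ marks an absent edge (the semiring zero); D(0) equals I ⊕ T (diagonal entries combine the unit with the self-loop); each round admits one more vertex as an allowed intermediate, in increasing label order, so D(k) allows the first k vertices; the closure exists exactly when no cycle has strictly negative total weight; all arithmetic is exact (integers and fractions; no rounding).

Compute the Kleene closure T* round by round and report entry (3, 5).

D(0):
  [0, 20, 13, ∞, 6, 19]
  [∞, 0, ∞, 10, 11, -4]
  [11, 2, 0, 11, ∞, 16]
  [13, ∞, ∞, 0, ∞, 8]
  [-1, 16, -3, 1, 0, 9]
  [∞, 11, ∞, ∞, ∞, 0]
D(1):
  [0, 20, 13, ∞, 6, 19]
  [∞, 0, ∞, 10, 11, -4]
  [11, 2, 0, 11, 17, 16]
  [13, 33, 26, 0, 19, 8]
  [-1, 16, -3, 1, 0, 9]
  [∞, 11, ∞, ∞, ∞, 0]
D(2):
  [0, 20, 13, 30, 6, 16]
  [∞, 0, ∞, 10, 11, -4]
  [11, 2, 0, 11, 13, -2]
  [13, 33, 26, 0, 19, 8]
  [-1, 16, -3, 1, 0, 9]
  [∞, 11, ∞, 21, 22, 0]
D(3):
  [0, 15, 13, 24, 6, 11]
  [∞, 0, ∞, 10, 11, -4]
  [11, 2, 0, 11, 13, -2]
  [13, 28, 26, 0, 19, 8]
  [-1, -1, -3, 1, 0, -5]
  [∞, 11, ∞, 21, 22, 0]
D(4):
  [0, 15, 13, 24, 6, 11]
  [23, 0, 36, 10, 11, -4]
  [11, 2, 0, 11, 13, -2]
  [13, 28, 26, 0, 19, 8]
  [-1, -1, -3, 1, 0, -5]
  [34, 11, 47, 21, 22, 0]
D(5):
  [0, 5, 3, 7, 6, 1]
  [10, 0, 8, 10, 11, -4]
  [11, 2, 0, 11, 13, -2]
  [13, 18, 16, 0, 19, 8]
  [-1, -1, -3, 1, 0, -5]
  [21, 11, 19, 21, 22, 0]
D(6):
  [0, 5, 3, 7, 6, 1]
  [10, 0, 8, 10, 11, -4]
  [11, 2, 0, 11, 13, -2]
  [13, 18, 16, 0, 19, 8]
  [-1, -1, -3, 1, 0, -5]
  [21, 11, 19, 21, 22, 0]
Answer: T*[3][5] = 8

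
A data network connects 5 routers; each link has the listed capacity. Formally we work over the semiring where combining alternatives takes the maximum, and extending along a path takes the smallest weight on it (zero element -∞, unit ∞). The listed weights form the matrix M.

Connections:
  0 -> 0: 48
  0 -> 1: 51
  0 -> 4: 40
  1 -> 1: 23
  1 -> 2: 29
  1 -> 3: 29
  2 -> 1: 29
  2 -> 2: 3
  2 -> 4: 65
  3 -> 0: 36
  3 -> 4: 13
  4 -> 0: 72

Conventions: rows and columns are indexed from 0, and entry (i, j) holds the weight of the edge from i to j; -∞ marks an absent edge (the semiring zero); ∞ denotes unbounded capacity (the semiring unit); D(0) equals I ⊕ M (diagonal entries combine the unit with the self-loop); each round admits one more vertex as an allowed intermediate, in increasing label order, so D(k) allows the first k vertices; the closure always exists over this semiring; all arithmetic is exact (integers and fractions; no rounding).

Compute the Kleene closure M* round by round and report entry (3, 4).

D(0):
  [∞, 51, -∞, -∞, 40]
  [-∞, ∞, 29, 29, -∞]
  [-∞, 29, ∞, -∞, 65]
  [36, -∞, -∞, ∞, 13]
  [72, -∞, -∞, -∞, ∞]
D(1):
  [∞, 51, -∞, -∞, 40]
  [-∞, ∞, 29, 29, -∞]
  [-∞, 29, ∞, -∞, 65]
  [36, 36, -∞, ∞, 36]
  [72, 51, -∞, -∞, ∞]
D(2):
  [∞, 51, 29, 29, 40]
  [-∞, ∞, 29, 29, -∞]
  [-∞, 29, ∞, 29, 65]
  [36, 36, 29, ∞, 36]
  [72, 51, 29, 29, ∞]
D(3):
  [∞, 51, 29, 29, 40]
  [-∞, ∞, 29, 29, 29]
  [-∞, 29, ∞, 29, 65]
  [36, 36, 29, ∞, 36]
  [72, 51, 29, 29, ∞]
D(4):
  [∞, 51, 29, 29, 40]
  [29, ∞, 29, 29, 29]
  [29, 29, ∞, 29, 65]
  [36, 36, 29, ∞, 36]
  [72, 51, 29, 29, ∞]
D(5):
  [∞, 51, 29, 29, 40]
  [29, ∞, 29, 29, 29]
  [65, 51, ∞, 29, 65]
  [36, 36, 29, ∞, 36]
  [72, 51, 29, 29, ∞]
Answer: M*[3][4] = 36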